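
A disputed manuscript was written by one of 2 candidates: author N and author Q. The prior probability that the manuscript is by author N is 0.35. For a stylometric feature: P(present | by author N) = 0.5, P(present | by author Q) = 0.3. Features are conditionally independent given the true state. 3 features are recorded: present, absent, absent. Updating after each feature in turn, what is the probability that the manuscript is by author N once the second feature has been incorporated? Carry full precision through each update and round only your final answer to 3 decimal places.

0.391

After 'present': P(author N) = 0.5·0.3500 / (0.5·0.3500 + 0.3·0.6500) ≈ 0.4730
After 'absent': P(author N) = 0.5·0.4730 / (0.5·0.4730 + 0.7·0.5270) ≈ 0.3906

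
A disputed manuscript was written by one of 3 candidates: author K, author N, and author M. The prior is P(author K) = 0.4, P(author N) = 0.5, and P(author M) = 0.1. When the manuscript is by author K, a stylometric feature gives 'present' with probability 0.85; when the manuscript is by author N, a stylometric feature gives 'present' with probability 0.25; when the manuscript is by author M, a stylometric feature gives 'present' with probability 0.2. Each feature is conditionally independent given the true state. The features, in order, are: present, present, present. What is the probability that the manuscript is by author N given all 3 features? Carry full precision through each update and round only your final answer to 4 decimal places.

0.0307

After 'present': normaliser = 0.85·0.4000 + 0.25·0.5000 + 0.2·0.1000; P(author K) ≈ 0.7010, P(author N) ≈ 0.2577, P(author M) ≈ 0.0412
After 'present': normaliser = 0.85·0.7010 + 0.25·0.2577 + 0.2·0.0412; P(author K) ≈ 0.8913, P(author N) ≈ 0.0964, P(author M) ≈ 0.0123
After 'present': normaliser = 0.85·0.8913 + 0.25·0.0964 + 0.2·0.0123; P(author K) ≈ 0.9661, P(author N) ≈ 0.0307, P(author M) ≈ 0.0031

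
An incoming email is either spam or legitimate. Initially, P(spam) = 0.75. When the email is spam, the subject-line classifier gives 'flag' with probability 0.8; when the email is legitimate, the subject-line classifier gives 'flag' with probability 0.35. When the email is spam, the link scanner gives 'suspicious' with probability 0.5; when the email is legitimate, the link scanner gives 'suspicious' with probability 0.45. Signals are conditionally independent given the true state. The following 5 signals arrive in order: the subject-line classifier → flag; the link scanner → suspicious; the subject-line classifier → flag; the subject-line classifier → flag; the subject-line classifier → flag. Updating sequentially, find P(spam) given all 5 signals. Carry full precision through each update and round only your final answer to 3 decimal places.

After the subject-line classifier='flag': P(spam) = 0.8·0.7500 / (0.8·0.7500 + 0.35·0.2500) ≈ 0.8727
After the link scanner='suspicious': P(spam) = 0.5·0.8727 / (0.5·0.8727 + 0.45·0.1273) ≈ 0.8840
After the subject-line classifier='flag': P(spam) = 0.8·0.8840 / (0.8·0.8840 + 0.35·0.1160) ≈ 0.9457
After the subject-line classifier='flag': P(spam) = 0.8·0.9457 / (0.8·0.9457 + 0.35·0.0543) ≈ 0.9755
After the subject-line classifier='flag': P(spam) = 0.8·0.9755 / (0.8·0.9755 + 0.35·0.0245) ≈ 0.9891

0.989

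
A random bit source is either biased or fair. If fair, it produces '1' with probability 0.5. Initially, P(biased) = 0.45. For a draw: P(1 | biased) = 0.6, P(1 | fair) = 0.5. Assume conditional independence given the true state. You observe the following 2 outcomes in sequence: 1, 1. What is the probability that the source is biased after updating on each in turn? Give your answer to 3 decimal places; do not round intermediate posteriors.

0.541

After '1': P(biased) = 0.6·0.4500 / (0.6·0.4500 + 0.5·0.5500) ≈ 0.4954
After '1': P(biased) = 0.6·0.4954 / (0.6·0.4954 + 0.5·0.5046) ≈ 0.5409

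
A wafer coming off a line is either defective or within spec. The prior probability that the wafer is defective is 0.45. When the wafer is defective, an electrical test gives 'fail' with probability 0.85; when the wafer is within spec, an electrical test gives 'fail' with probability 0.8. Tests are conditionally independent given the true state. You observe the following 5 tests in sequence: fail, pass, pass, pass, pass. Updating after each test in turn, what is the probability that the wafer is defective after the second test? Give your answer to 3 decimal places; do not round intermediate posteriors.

After 'fail': P(defective) = 0.85·0.4500 / (0.85·0.4500 + 0.8·0.5500) ≈ 0.4650
After 'pass': P(defective) = 0.15·0.4650 / (0.15·0.4650 + 0.2·0.5350) ≈ 0.3947

0.395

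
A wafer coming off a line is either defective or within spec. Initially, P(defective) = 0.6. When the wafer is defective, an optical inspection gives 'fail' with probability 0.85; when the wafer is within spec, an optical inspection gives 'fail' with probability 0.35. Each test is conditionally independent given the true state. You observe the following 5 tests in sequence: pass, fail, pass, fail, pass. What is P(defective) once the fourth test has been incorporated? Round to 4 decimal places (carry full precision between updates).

Apply Bayes' rule sequentially, carrying P(defective) forward.
After 'pass': P(defective) = 0.15·0.6000 / (0.15·0.6000 + 0.65·0.4000) ≈ 0.2571
After 'fail': P(defective) = 0.85·0.2571 / (0.85·0.2571 + 0.35·0.7429) ≈ 0.4567
After 'pass': P(defective) = 0.15·0.4567 / (0.15·0.4567 + 0.65·0.5433) ≈ 0.1625
After 'fail': P(defective) = 0.85·0.1625 / (0.85·0.1625 + 0.35·0.8375) ≈ 0.3203

0.3203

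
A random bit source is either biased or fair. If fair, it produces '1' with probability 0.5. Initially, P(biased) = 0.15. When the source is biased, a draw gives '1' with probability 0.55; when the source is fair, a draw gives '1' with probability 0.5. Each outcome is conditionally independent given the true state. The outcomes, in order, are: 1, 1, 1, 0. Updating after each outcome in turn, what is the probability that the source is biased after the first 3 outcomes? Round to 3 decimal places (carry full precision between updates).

0.190

Each posterior becomes the prior for the next update.
After '1': P(biased) = 0.55·0.1500 / (0.55·0.1500 + 0.5·0.8500) ≈ 0.1626
After '1': P(biased) = 0.55·0.1626 / (0.55·0.1626 + 0.5·0.8374) ≈ 0.1760
After '1': P(biased) = 0.55·0.1760 / (0.55·0.1760 + 0.5·0.8240) ≈ 0.1902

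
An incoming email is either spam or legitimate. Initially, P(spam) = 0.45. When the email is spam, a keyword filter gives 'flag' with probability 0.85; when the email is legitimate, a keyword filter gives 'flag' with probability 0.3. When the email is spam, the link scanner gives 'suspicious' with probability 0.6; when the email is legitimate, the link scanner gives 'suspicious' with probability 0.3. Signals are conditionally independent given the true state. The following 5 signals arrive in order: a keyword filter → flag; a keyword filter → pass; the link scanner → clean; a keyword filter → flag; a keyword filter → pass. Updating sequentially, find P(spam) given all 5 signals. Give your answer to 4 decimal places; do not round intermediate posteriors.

After a keyword filter='flag': P(spam) = 0.85·0.4500 / (0.85·0.4500 + 0.3·0.5500) ≈ 0.6986
After a keyword filter='pass': P(spam) = 0.15·0.6986 / (0.15·0.6986 + 0.7·0.3014) ≈ 0.3319
After the link scanner='clean': P(spam) = 0.4·0.3319 / (0.4·0.3319 + 0.7·0.6681) ≈ 0.2211
After a keyword filter='flag': P(spam) = 0.85·0.2211 / (0.85·0.2211 + 0.3·0.7789) ≈ 0.4458
After a keyword filter='pass': P(spam) = 0.15·0.4458 / (0.15·0.4458 + 0.7·0.5542) ≈ 0.1470

0.1470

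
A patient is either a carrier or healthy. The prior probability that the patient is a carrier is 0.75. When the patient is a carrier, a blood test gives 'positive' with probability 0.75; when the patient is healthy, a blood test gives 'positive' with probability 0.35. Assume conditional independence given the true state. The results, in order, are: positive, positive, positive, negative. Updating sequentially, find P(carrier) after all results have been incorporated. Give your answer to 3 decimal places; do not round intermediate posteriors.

After 'positive': P(carrier) = 0.75·0.7500 / (0.75·0.7500 + 0.35·0.2500) ≈ 0.8654
After 'positive': P(carrier) = 0.75·0.8654 / (0.75·0.8654 + 0.35·0.1346) ≈ 0.9323
After 'positive': P(carrier) = 0.75·0.9323 / (0.75·0.9323 + 0.35·0.0677) ≈ 0.9672
After 'negative': P(carrier) = 0.25·0.9672 / (0.25·0.9672 + 0.65·0.0328) ≈ 0.9191

0.919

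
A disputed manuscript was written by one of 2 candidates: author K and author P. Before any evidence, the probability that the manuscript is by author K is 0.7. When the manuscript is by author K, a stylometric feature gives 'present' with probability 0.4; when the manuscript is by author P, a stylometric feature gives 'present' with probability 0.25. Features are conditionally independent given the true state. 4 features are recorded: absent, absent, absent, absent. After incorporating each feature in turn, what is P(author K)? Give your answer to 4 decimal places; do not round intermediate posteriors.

After 'absent': P(author K) = 0.6·0.7000 / (0.6·0.7000 + 0.75·0.3000) ≈ 0.6512
After 'absent': P(author K) = 0.6·0.6512 / (0.6·0.6512 + 0.75·0.3488) ≈ 0.5989
After 'absent': P(author K) = 0.6·0.5989 / (0.6·0.5989 + 0.75·0.4011) ≈ 0.5443
After 'absent': P(author K) = 0.6·0.5443 / (0.6·0.5443 + 0.75·0.4557) ≈ 0.4887

0.4887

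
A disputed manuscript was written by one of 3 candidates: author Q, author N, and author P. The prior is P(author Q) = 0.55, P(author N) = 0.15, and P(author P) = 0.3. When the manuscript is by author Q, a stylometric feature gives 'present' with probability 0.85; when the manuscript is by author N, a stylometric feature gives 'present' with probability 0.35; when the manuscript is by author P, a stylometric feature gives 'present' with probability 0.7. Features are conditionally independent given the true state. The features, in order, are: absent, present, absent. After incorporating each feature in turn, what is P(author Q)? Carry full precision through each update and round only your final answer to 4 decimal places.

0.2039

After 'absent': normaliser = 0.15·0.5500 + 0.65·0.1500 + 0.3·0.3000; P(author Q) ≈ 0.3056, P(author N) ≈ 0.3611, P(author P) ≈ 0.3333
After 'present': normaliser = 0.85·0.3056 + 0.35·0.3611 + 0.7·0.3333; P(author Q) ≈ 0.4193, P(author N) ≈ 0.2040, P(author P) ≈ 0.3767
After 'absent': normaliser = 0.15·0.4193 + 0.65·0.2040 + 0.3·0.3767; P(author Q) ≈ 0.2039, P(author N) ≈ 0.4299, P(author P) ≈ 0.3663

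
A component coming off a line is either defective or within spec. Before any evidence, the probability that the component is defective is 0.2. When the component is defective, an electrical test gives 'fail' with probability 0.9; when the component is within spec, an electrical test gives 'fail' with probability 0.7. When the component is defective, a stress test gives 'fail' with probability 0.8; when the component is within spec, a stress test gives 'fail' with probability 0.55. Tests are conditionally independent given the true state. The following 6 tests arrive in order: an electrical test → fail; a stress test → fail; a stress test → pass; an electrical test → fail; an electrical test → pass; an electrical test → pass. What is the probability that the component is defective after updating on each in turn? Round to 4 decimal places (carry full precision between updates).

Each posterior becomes the prior for the next update.
After an electrical test='fail': P(defective) = 0.9·0.2000 / (0.9·0.2000 + 0.7·0.8000) ≈ 0.2432
After a stress test='fail': P(defective) = 0.8·0.2432 / (0.8·0.2432 + 0.55·0.7568) ≈ 0.3186
After a stress test='pass': P(defective) = 0.2·0.3186 / (0.2·0.3186 + 0.45·0.6814) ≈ 0.1720
After an electrical test='fail': P(defective) = 0.9·0.1720 / (0.9·0.1720 + 0.7·0.8280) ≈ 0.2108
After an electrical test='pass': P(defective) = 0.1·0.2108 / (0.1·0.2108 + 0.3·0.7892) ≈ 0.0818
After an electrical test='pass': P(defective) = 0.1·0.0818 / (0.1·0.0818 + 0.3·0.9182) ≈ 0.0288

0.0288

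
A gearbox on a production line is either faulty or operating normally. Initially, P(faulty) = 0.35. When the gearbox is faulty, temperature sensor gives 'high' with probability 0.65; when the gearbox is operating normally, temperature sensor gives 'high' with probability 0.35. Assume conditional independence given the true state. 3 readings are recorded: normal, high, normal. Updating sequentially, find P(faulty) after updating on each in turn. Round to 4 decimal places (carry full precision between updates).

After 'normal': P(faulty) = 0.35·0.3500 / (0.35·0.3500 + 0.65·0.6500) ≈ 0.2248
After 'high': P(faulty) = 0.65·0.2248 / (0.65·0.2248 + 0.35·0.7752) ≈ 0.3500
After 'normal': P(faulty) = 0.35·0.3500 / (0.35·0.3500 + 0.65·0.6500) ≈ 0.2248

0.2248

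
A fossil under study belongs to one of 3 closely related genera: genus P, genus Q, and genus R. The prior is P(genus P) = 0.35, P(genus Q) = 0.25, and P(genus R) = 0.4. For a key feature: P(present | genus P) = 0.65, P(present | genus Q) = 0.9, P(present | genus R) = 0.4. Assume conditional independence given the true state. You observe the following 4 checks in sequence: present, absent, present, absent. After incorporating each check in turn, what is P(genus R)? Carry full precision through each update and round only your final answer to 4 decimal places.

After 'present': normaliser = 0.65·0.3500 + 0.9·0.2500 + 0.4·0.4000; P(genus P) ≈ 0.3714, P(genus Q) ≈ 0.3673, P(genus R) ≈ 0.2612
After 'absent': normaliser = 0.35·0.3714 + 0.1·0.3673 + 0.6·0.2612; P(genus P) ≈ 0.4019, P(genus Q) ≈ 0.1136, P(genus R) ≈ 0.4845
After 'present': normaliser = 0.65·0.4019 + 0.9·0.1136 + 0.4·0.4845; P(genus P) ≈ 0.4688, P(genus Q) ≈ 0.1834, P(genus R) ≈ 0.3478
After 'absent': normaliser = 0.35·0.4688 + 0.1·0.1834 + 0.6·0.3478; P(genus P) ≈ 0.4195, P(genus Q) ≈ 0.0469, P(genus R) ≈ 0.5336

0.5336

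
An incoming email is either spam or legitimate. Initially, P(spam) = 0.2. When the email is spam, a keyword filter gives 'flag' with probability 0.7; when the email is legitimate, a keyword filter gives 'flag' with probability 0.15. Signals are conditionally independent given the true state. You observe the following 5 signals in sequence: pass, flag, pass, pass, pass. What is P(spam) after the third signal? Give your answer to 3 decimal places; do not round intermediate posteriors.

0.127

After 'pass': P(spam) = 0.3·0.2000 / (0.3·0.2000 + 0.85·0.8000) ≈ 0.0811
After 'flag': P(spam) = 0.7·0.0811 / (0.7·0.0811 + 0.15·0.9189) ≈ 0.2917
After 'pass': P(spam) = 0.3·0.2917 / (0.3·0.2917 + 0.85·0.7083) ≈ 0.1269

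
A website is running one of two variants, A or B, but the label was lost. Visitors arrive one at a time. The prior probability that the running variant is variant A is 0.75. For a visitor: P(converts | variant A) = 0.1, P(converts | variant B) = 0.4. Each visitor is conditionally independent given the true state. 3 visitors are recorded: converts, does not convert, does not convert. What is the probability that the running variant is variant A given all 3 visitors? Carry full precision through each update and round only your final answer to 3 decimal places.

Apply Bayes' rule sequentially, carrying P(A) forward.
After 'converts': P(A) = 0.1·0.7500 / (0.1·0.7500 + 0.4·0.2500) ≈ 0.4286
After 'does not convert': P(A) = 0.9·0.4286 / (0.9·0.4286 + 0.6·0.5714) ≈ 0.5294
After 'does not convert': P(A) = 0.9·0.5294 / (0.9·0.5294 + 0.6·0.4706) ≈ 0.6279

0.628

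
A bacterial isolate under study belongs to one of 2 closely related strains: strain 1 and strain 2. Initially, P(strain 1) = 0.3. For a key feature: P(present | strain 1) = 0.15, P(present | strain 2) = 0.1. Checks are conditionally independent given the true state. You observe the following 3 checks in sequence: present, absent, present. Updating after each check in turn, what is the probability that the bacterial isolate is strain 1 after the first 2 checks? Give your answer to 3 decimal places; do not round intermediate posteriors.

Each posterior becomes the prior for the next update.
After 'present': P(strain 1) = 0.15·0.3000 / (0.15·0.3000 + 0.1·0.7000) ≈ 0.3913
After 'absent': P(strain 1) = 0.85·0.3913 / (0.85·0.3913 + 0.9·0.6087) ≈ 0.3778

0.378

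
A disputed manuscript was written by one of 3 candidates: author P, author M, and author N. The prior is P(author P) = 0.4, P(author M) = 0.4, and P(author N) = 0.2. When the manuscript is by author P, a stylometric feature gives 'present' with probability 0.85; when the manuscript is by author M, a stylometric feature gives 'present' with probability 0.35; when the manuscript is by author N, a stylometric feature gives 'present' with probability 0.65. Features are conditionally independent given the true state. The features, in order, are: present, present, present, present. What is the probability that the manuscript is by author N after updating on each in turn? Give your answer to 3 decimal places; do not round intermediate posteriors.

0.143

After 'present': normaliser = 0.85·0.4000 + 0.35·0.4000 + 0.65·0.2000; P(author P) ≈ 0.5574, P(author M) ≈ 0.2295, P(author N) ≈ 0.2131
After 'present': normaliser = 0.85·0.5574 + 0.35·0.2295 + 0.65·0.2131; P(author P) ≈ 0.6840, P(author M) ≈ 0.1160, P(author N) ≈ 0.2000
After 'present': normaliser = 0.85·0.6840 + 0.35·0.1160 + 0.65·0.2000; P(author P) ≈ 0.7732, P(author M) ≈ 0.0540, P(author N) ≈ 0.1729
After 'present': normaliser = 0.85·0.7732 + 0.35·0.0540 + 0.65·0.1729; P(author P) ≈ 0.8335, P(author M) ≈ 0.0240, P(author N) ≈ 0.1425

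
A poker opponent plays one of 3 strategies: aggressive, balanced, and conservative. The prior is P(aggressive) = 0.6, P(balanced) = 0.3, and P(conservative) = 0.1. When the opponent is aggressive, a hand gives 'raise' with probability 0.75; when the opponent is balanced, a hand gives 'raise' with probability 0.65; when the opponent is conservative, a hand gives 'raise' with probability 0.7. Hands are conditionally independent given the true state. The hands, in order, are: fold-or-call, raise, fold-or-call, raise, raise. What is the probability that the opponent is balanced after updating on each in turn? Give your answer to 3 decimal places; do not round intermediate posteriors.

0.348

After 'fold-or-call': normaliser = 0.25·0.6000 + 0.35·0.3000 + 0.3·0.1000; P(aggressive) ≈ 0.5263, P(balanced) ≈ 0.3684, P(conservative) ≈ 0.1053
After 'raise': normaliser = 0.75·0.5263 + 0.65·0.3684 + 0.7·0.1053; P(aggressive) ≈ 0.5576, P(balanced) ≈ 0.3383, P(conservative) ≈ 0.1041
After 'fold-or-call': normaliser = 0.25·0.5576 + 0.35·0.3383 + 0.3·0.1041; P(aggressive) ≈ 0.4823, P(balanced) ≈ 0.4096, P(conservative) ≈ 0.1080
After 'raise': normaliser = 0.75·0.4823 + 0.65·0.4096 + 0.7·0.1080; P(aggressive) ≈ 0.5141, P(balanced) ≈ 0.3784, P(conservative) ≈ 0.1075
After 'raise': normaliser = 0.75·0.5141 + 0.65·0.3784 + 0.7·0.1075; P(aggressive) ≈ 0.5455, P(balanced) ≈ 0.3480, P(conservative) ≈ 0.1064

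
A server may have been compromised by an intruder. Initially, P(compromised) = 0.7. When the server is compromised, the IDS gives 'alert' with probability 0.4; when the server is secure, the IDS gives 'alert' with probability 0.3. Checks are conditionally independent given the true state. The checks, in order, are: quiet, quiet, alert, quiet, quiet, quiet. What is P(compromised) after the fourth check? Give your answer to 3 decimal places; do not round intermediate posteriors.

0.662

Apply Bayes' rule sequentially, carrying P(compromised) forward.
After 'quiet': P(compromised) = 0.6·0.7000 / (0.6·0.7000 + 0.7·0.3000) ≈ 0.6667
After 'quiet': P(compromised) = 0.6·0.6667 / (0.6·0.6667 + 0.7·0.3333) ≈ 0.6316
After 'alert': P(compromised) = 0.4·0.6316 / (0.4·0.6316 + 0.3·0.3684) ≈ 0.6957
After 'quiet': P(compromised) = 0.6·0.6957 / (0.6·0.6957 + 0.7·0.3043) ≈ 0.6621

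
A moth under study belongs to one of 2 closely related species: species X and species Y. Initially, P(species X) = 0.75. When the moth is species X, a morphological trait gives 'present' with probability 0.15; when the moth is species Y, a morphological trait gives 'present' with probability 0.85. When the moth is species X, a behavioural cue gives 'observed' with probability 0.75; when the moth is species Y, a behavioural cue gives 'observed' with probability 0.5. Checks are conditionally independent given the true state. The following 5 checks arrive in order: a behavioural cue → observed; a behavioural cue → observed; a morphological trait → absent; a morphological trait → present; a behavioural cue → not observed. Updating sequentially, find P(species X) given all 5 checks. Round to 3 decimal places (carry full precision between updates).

After a behavioural cue='observed': P(species X) = 0.75·0.7500 / (0.75·0.7500 + 0.5·0.2500) ≈ 0.8182
After a behavioural cue='observed': P(species X) = 0.75·0.8182 / (0.75·0.8182 + 0.5·0.1818) ≈ 0.8710
After a morphological trait='absent': P(species X) = 0.85·0.8710 / (0.85·0.8710 + 0.15·0.1290) ≈ 0.9745
After a morphological trait='present': P(species X) = 0.15·0.9745 / (0.15·0.9745 + 0.85·0.0255) ≈ 0.8710
After a behavioural cue='not observed': P(species X) = 0.25·0.8710 / (0.25·0.8710 + 0.5·0.1290) ≈ 0.7714

0.771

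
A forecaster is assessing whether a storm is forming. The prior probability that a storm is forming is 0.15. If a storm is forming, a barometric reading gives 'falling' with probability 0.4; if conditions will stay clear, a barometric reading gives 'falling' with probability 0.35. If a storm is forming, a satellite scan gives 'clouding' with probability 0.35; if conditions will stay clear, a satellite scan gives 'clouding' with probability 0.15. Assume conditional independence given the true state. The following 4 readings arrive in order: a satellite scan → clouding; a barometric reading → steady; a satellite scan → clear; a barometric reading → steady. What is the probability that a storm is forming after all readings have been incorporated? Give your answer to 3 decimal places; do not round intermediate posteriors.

0.212

After a satellite scan='clouding': P(storm) = 0.35·0.1500 / (0.35·0.1500 + 0.15·0.8500) ≈ 0.2917
After a barometric reading='steady': P(storm) = 0.6·0.2917 / (0.6·0.2917 + 0.65·0.7083) ≈ 0.2754
After a satellite scan='clear': P(storm) = 0.65·0.2754 / (0.65·0.2754 + 0.85·0.7246) ≈ 0.2252
After a barometric reading='steady': P(storm) = 0.6·0.2252 / (0.6·0.2252 + 0.65·0.7748) ≈ 0.2115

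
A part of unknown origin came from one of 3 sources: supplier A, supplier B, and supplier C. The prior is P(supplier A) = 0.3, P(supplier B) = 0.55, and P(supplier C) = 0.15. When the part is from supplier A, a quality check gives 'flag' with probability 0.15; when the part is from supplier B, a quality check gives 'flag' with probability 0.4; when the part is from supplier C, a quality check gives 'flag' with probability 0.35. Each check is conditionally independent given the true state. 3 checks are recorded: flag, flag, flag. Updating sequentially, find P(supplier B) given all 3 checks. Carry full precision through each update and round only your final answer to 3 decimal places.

0.825

After 'flag': normaliser = 0.15·0.3000 + 0.4·0.5500 + 0.35·0.1500; P(supplier A) ≈ 0.1417, P(supplier B) ≈ 0.6929, P(supplier C) ≈ 0.1654
After 'flag': normaliser = 0.15·0.1417 + 0.4·0.6929 + 0.35·0.1654; P(supplier A) ≈ 0.0597, P(supplier B) ≈ 0.7779, P(supplier C) ≈ 0.1624
After 'flag': normaliser = 0.15·0.0597 + 0.4·0.7779 + 0.35·0.1624; P(supplier A) ≈ 0.0237, P(supplier B) ≈ 0.8254, P(supplier C) ≈ 0.1508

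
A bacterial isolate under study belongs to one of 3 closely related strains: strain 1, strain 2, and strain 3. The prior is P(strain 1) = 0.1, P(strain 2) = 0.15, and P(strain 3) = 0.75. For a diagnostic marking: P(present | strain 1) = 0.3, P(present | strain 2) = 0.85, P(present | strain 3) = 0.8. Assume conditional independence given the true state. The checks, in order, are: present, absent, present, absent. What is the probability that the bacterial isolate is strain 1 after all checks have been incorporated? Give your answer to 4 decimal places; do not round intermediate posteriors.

After 'present': normaliser = 0.3·0.1000 + 0.85·0.1500 + 0.8·0.7500; P(strain 1) ≈ 0.0396, P(strain 2) ≈ 0.1683, P(strain 3) ≈ 0.7921
After 'absent': normaliser = 0.7·0.0396 + 0.15·0.1683 + 0.2·0.7921; P(strain 1) ≈ 0.1311, P(strain 2) ≈ 0.1194, P(strain 3) ≈ 0.7494
After 'present': normaliser = 0.3·0.1311 + 0.85·0.1194 + 0.8·0.7494; P(strain 1) ≈ 0.0531, P(strain 2) ≈ 0.1371, P(strain 3) ≈ 0.8097
After 'absent': normaliser = 0.7·0.0531 + 0.15·0.1371 + 0.2·0.8097; P(strain 1) ≈ 0.1693, P(strain 2) ≈ 0.0936, P(strain 3) ≈ 0.7371

0.1693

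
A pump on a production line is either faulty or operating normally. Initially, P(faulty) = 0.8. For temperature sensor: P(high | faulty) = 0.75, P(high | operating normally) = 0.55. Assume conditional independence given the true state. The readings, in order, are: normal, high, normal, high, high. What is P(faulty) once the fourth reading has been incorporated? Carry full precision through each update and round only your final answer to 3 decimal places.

After 'normal': P(faulty) = 0.25·0.8000 / (0.25·0.8000 + 0.45·0.2000) ≈ 0.6897
After 'high': P(faulty) = 0.75·0.6897 / (0.75·0.6897 + 0.55·0.3103) ≈ 0.7519
After 'normal': P(faulty) = 0.25·0.7519 / (0.25·0.7519 + 0.45·0.2481) ≈ 0.6274
After 'high': P(faulty) = 0.75·0.6274 / (0.75·0.6274 + 0.55·0.3726) ≈ 0.6966

0.697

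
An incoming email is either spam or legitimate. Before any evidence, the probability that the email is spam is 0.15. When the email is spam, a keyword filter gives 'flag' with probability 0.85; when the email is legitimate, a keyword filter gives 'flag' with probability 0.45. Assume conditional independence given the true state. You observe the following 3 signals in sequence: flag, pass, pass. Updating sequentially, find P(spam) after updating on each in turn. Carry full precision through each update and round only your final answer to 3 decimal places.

0.024

After 'flag': P(spam) = 0.85·0.1500 / (0.85·0.1500 + 0.45·0.8500) ≈ 0.2500
After 'pass': P(spam) = 0.15·0.2500 / (0.15·0.2500 + 0.55·0.7500) ≈ 0.0833
After 'pass': P(spam) = 0.15·0.0833 / (0.15·0.0833 + 0.55·0.9167) ≈ 0.0242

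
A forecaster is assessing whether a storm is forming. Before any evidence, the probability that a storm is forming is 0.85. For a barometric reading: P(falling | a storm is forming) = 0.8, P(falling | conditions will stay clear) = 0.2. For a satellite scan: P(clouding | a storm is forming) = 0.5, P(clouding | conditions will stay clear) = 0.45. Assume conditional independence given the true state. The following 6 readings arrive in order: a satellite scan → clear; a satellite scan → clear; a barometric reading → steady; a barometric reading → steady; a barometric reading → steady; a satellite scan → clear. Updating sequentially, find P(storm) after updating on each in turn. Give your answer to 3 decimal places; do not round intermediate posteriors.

0.062

Apply Bayes' rule sequentially, carrying P(storm) forward.
After a satellite scan='clear': P(storm) = 0.5·0.8500 / (0.5·0.8500 + 0.55·0.1500) ≈ 0.8374
After a satellite scan='clear': P(storm) = 0.5·0.8374 / (0.5·0.8374 + 0.55·0.1626) ≈ 0.8240
After a barometric reading='steady': P(storm) = 0.2·0.8240 / (0.2·0.8240 + 0.8·0.1760) ≈ 0.5393
After a barometric reading='steady': P(storm) = 0.2·0.5393 / (0.2·0.5393 + 0.8·0.4607) ≈ 0.2264
After a barometric reading='steady': P(storm) = 0.2·0.2264 / (0.2·0.2264 + 0.8·0.7736) ≈ 0.0682
After a satellite scan='clear': P(storm) = 0.5·0.0682 / (0.5·0.0682 + 0.55·0.9318) ≈ 0.0624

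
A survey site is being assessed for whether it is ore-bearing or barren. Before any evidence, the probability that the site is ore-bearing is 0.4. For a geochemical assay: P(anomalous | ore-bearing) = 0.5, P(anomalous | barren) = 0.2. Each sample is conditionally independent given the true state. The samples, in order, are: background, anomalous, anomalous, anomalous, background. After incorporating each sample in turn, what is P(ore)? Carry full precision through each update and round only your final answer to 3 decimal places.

After 'background': P(ore) = 0.5·0.4000 / (0.5·0.4000 + 0.8·0.6000) ≈ 0.2941
After 'anomalous': P(ore) = 0.5·0.2941 / (0.5·0.2941 + 0.2·0.7059) ≈ 0.5102
After 'anomalous': P(ore) = 0.5·0.5102 / (0.5·0.5102 + 0.2·0.4898) ≈ 0.7225
After 'anomalous': P(ore) = 0.5·0.7225 / (0.5·0.7225 + 0.2·0.2775) ≈ 0.8669
After 'background': P(ore) = 0.5·0.8669 / (0.5·0.8669 + 0.8·0.1331) ≈ 0.8027

0.803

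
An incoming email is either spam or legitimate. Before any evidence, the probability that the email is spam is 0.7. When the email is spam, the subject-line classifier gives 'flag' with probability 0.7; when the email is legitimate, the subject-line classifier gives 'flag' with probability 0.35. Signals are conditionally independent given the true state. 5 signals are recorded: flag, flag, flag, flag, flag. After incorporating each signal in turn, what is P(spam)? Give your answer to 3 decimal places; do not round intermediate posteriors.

0.987

After 'flag': P(spam) = 0.7·0.7000 / (0.7·0.7000 + 0.35·0.3000) ≈ 0.8235
After 'flag': P(spam) = 0.7·0.8235 / (0.7·0.8235 + 0.35·0.1765) ≈ 0.9032
After 'flag': P(spam) = 0.7·0.9032 / (0.7·0.9032 + 0.35·0.0968) ≈ 0.9492
After 'flag': P(spam) = 0.7·0.9492 / (0.7·0.9492 + 0.35·0.0508) ≈ 0.9739
After 'flag': P(spam) = 0.7·0.9739 / (0.7·0.9739 + 0.35·0.0261) ≈ 0.9868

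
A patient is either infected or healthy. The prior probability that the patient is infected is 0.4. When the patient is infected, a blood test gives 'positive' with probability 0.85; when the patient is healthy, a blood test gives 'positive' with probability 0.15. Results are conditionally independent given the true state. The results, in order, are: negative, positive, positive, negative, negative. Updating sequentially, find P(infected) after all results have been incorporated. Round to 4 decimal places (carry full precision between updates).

0.1053

After 'negative': P(infected) = 0.15·0.4000 / (0.15·0.4000 + 0.85·0.6000) ≈ 0.1053
After 'positive': P(infected) = 0.85·0.1053 / (0.85·0.1053 + 0.15·0.8947) ≈ 0.4000
After 'positive': P(infected) = 0.85·0.4000 / (0.85·0.4000 + 0.15·0.6000) ≈ 0.7907
After 'negative': P(infected) = 0.15·0.7907 / (0.15·0.7907 + 0.85·0.2093) ≈ 0.4000
After 'negative': P(infected) = 0.15·0.4000 / (0.15·0.4000 + 0.85·0.6000) ≈ 0.1053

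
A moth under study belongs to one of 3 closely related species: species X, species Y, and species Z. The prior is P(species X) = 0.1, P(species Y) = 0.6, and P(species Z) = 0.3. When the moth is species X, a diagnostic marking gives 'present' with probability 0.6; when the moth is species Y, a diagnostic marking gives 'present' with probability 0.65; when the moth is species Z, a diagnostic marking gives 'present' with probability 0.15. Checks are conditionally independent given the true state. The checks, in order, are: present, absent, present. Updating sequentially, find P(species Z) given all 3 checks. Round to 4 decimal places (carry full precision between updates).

After 'present': normaliser = 0.6·0.1000 + 0.65·0.6000 + 0.15·0.3000; P(species X) ≈ 0.1212, P(species Y) ≈ 0.7879, P(species Z) ≈ 0.0909
After 'absent': normaliser = 0.4·0.1212 + 0.35·0.7879 + 0.85·0.0909; P(species X) ≈ 0.1208, P(species Y) ≈ 0.6868, P(species Z) ≈ 0.1925
After 'present': normaliser = 0.6·0.1208 + 0.65·0.6868 + 0.15·0.1925; P(species X) ≈ 0.1323, P(species Y) ≈ 0.8150, P(species Z) ≈ 0.0527

0.0527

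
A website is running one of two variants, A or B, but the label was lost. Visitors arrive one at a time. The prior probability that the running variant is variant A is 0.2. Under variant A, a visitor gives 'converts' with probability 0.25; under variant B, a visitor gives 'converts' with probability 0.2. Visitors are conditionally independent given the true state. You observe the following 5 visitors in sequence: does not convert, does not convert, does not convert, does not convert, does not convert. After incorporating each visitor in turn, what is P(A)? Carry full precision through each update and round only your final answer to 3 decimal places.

After 'does not convert': P(A) = 0.75·0.2000 / (0.75·0.2000 + 0.8·0.8000) ≈ 0.1899
After 'does not convert': P(A) = 0.75·0.1899 / (0.75·0.1899 + 0.8·0.8101) ≈ 0.1801
After 'does not convert': P(A) = 0.75·0.1801 / (0.75·0.1801 + 0.8·0.8199) ≈ 0.1708
After 'does not convert': P(A) = 0.75·0.1708 / (0.75·0.1708 + 0.8·0.8292) ≈ 0.1619
After 'does not convert': P(A) = 0.75·0.1619 / (0.75·0.1619 + 0.8·0.8381) ≈ 0.1533

0.153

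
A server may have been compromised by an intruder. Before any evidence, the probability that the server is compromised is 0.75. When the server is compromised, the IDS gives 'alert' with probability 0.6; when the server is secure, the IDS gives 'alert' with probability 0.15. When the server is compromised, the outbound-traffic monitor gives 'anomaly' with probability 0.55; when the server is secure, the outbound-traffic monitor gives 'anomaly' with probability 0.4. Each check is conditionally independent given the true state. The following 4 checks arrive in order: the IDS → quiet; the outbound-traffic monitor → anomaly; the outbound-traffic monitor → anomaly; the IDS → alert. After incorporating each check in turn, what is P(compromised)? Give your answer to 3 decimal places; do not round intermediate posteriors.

After the IDS='quiet': P(compromised) = 0.4·0.7500 / (0.4·0.7500 + 0.85·0.2500) ≈ 0.5854
After the outbound-traffic monitor='anomaly': P(compromised) = 0.55·0.5854 / (0.55·0.5854 + 0.4·0.4146) ≈ 0.6600
After the outbound-traffic monitor='anomaly': P(compromised) = 0.55·0.6600 / (0.55·0.6600 + 0.4·0.3400) ≈ 0.7275
After the IDS='alert': P(compromised) = 0.6·0.7275 / (0.6·0.7275 + 0.15·0.2725) ≈ 0.9144

0.914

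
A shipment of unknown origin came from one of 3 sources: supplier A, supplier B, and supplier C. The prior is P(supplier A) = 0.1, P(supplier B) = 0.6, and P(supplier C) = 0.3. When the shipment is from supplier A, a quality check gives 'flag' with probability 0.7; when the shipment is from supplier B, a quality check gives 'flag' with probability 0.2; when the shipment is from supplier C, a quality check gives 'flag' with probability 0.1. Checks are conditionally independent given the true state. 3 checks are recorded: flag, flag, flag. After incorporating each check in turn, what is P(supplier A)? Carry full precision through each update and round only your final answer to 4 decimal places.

After 'flag': normaliser = 0.7·0.1000 + 0.2·0.6000 + 0.1·0.3000; P(supplier A) ≈ 0.3182, P(supplier B) ≈ 0.5455, P(supplier C) ≈ 0.1364
After 'flag': normaliser = 0.7·0.3182 + 0.2·0.5455 + 0.1·0.1364; P(supplier A) ≈ 0.6447, P(supplier B) ≈ 0.3158, P(supplier C) ≈ 0.0395
After 'flag': normaliser = 0.7·0.6447 + 0.2·0.3158 + 0.1·0.0395; P(supplier A) ≈ 0.8706, P(supplier B) ≈ 0.1218, P(supplier C) ≈ 0.0076

0.8706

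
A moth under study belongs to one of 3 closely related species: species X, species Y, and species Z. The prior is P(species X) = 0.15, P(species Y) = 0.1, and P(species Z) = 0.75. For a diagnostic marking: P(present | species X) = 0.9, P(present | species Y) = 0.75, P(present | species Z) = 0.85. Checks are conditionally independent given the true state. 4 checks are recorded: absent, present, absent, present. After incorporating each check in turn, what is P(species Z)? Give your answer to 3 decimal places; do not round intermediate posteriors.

Each posterior becomes the prior for the next update.
After 'absent': normaliser = 0.1·0.1500 + 0.25·0.1000 + 0.15·0.7500; P(species X) ≈ 0.0984, P(species Y) ≈ 0.1639, P(species Z) ≈ 0.7377
After 'present': normaliser = 0.9·0.0984 + 0.75·0.1639 + 0.85·0.7377; P(species X) ≈ 0.1056, P(species Y) ≈ 0.1466, P(species Z) ≈ 0.7478
After 'absent': normaliser = 0.1·0.1056 + 0.25·0.1466 + 0.15·0.7478; P(species X) ≈ 0.0662, P(species Y) ≈ 0.2300, P(species Z) ≈ 0.7038
After 'present': normaliser = 0.9·0.0662 + 0.75·0.2300 + 0.85·0.7038; P(species X) ≈ 0.0718, P(species Y) ≈ 0.2077, P(species Z) ≈ 0.7205

0.720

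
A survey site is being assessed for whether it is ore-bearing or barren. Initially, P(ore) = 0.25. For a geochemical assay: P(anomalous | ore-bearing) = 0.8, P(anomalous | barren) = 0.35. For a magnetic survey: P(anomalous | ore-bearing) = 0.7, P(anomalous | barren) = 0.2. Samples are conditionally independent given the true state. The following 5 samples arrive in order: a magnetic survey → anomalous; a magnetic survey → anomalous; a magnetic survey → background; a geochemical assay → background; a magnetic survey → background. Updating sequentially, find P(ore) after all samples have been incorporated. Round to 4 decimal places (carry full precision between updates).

0.1502

Each posterior becomes the prior for the next update.
After a magnetic survey='anomalous': P(ore) = 0.7·0.2500 / (0.7·0.2500 + 0.2·0.7500) ≈ 0.5385
After a magnetic survey='anomalous': P(ore) = 0.7·0.5385 / (0.7·0.5385 + 0.2·0.4615) ≈ 0.8033
After a magnetic survey='background': P(ore) = 0.3·0.8033 / (0.3·0.8033 + 0.8·0.1967) ≈ 0.6049
After a geochemical assay='background': P(ore) = 0.2·0.6049 / (0.2·0.6049 + 0.65·0.3951) ≈ 0.3203
After a magnetic survey='background': P(ore) = 0.3·0.3203 / (0.3·0.3203 + 0.8·0.6797) ≈ 0.1502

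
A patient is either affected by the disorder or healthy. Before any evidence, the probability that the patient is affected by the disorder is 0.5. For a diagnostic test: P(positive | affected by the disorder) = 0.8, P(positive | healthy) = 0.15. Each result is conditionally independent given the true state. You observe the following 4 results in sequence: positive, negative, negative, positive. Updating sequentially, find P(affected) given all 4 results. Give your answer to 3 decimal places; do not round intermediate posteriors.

After 'positive': P(affected) = 0.8·0.5000 / (0.8·0.5000 + 0.15·0.5000) ≈ 0.8421
After 'negative': P(affected) = 0.2·0.8421 / (0.2·0.8421 + 0.85·0.1579) ≈ 0.5565
After 'negative': P(affected) = 0.2·0.5565 / (0.2·0.5565 + 0.85·0.4435) ≈ 0.2280
After 'positive': P(affected) = 0.8·0.2280 / (0.8·0.2280 + 0.15·0.7720) ≈ 0.6116

0.612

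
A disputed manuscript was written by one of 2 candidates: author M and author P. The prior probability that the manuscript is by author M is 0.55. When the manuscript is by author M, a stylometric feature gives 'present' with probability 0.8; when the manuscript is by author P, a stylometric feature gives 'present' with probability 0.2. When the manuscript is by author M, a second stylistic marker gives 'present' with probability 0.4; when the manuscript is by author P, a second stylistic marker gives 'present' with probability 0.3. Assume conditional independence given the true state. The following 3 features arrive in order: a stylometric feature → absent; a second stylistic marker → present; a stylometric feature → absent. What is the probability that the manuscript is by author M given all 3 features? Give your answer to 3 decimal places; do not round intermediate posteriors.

After a stylometric feature='absent': P(author M) = 0.2·0.5500 / (0.2·0.5500 + 0.8·0.4500) ≈ 0.2340
After a second stylistic marker='present': P(author M) = 0.4·0.2340 / (0.4·0.2340 + 0.3·0.7660) ≈ 0.2895
After a stylometric feature='absent': P(author M) = 0.2·0.2895 / (0.2·0.2895 + 0.8·0.7105) ≈ 0.0924

0.092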